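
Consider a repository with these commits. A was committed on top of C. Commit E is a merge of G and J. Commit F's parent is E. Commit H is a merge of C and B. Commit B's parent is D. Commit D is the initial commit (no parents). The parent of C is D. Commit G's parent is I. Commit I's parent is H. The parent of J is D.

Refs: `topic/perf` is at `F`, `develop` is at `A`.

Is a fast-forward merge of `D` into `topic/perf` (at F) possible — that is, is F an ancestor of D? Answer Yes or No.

No

A fast-forward from F to D is possible iff F is an ancestor of D.
Ancestors of D: {D}.
F is not among them, so fast-forward is not possible.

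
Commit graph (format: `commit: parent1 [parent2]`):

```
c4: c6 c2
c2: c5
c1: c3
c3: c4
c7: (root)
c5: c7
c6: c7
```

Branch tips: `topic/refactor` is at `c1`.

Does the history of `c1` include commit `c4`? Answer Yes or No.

Ancestors of c1 (commits reachable by following parents): {c1, c2, c3, c4, c5, c6, c7}.
c4 is in that set, so it is an ancestor of c1.

Yes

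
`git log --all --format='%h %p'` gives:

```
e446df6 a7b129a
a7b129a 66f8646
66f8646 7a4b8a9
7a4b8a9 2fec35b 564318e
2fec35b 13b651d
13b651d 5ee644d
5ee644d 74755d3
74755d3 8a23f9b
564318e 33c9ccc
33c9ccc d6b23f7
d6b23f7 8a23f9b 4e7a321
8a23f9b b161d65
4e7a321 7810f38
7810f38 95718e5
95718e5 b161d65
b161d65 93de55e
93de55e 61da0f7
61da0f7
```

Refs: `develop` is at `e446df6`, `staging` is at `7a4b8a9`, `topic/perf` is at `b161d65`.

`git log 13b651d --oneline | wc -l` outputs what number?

7

Walking parent pointers from 13b651d: reachable set = {13b651d, 5ee644d, 61da0f7, 74755d3, 8a23f9b, 93de55e, b161d65}.
That is 7 commits.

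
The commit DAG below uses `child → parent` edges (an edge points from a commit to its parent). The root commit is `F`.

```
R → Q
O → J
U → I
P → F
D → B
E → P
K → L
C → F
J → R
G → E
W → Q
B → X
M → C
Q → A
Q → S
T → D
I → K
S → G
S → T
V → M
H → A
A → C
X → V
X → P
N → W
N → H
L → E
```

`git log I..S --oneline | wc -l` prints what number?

9

Reachable from S: {B, C, D, E, F, G, M, P, S, T, V, X}.
Reachable from I: {E, F, I, K, L, P}.
In S's history but not I's: {B, C, D, G, M, S, T, V, X} — 9 commits.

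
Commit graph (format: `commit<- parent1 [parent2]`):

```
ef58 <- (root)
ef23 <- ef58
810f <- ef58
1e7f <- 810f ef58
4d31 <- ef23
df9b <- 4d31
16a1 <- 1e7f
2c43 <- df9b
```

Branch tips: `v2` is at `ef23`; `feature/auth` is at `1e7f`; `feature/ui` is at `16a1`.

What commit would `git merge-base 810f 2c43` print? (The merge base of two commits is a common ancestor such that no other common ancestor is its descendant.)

ef58

Ancestors of 810f: {810f, ef58}.
Ancestors of 2c43: {2c43, 4d31, df9b, ef23, ef58}.
Common ancestors: {ef58}.
The only common ancestor is ef58, so it is the merge base.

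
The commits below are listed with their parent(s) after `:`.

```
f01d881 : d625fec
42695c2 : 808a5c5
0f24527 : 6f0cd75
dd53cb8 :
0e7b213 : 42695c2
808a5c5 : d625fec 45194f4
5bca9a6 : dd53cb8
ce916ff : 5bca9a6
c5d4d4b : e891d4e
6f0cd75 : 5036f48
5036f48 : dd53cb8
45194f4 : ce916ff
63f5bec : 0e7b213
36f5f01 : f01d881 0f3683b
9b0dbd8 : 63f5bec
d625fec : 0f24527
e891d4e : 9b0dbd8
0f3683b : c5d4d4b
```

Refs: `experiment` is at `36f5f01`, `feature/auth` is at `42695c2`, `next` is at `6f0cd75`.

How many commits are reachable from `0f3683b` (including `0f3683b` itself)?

Walking parent pointers from 0f3683b: reachable set = {0e7b213, 0f24527, 0f3683b, 42695c2, 45194f4, 5036f48, 5bca9a6, 63f5bec, 6f0cd75, 808a5c5, 9b0dbd8, c5d4d4b, ce916ff, d625fec, dd53cb8, e891d4e}.
That is 16 commits.

16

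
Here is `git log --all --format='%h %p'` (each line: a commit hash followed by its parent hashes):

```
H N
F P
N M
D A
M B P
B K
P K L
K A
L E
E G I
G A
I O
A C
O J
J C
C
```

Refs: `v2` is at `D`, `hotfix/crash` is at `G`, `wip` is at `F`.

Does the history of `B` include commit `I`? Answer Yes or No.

Ancestors of B: {A, B, C, K}.
I is not in that set, so it is not an ancestor of B.

No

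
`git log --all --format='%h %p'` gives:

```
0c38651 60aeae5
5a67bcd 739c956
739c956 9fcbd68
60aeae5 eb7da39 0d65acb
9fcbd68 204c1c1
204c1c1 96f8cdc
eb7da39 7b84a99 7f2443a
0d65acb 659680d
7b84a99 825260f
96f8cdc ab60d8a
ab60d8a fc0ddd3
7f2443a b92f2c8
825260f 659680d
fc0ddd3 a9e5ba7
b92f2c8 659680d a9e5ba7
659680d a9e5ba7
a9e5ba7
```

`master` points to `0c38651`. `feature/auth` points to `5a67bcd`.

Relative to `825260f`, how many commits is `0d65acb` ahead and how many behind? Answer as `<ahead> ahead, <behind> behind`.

Reachable from 0d65acb: {0d65acb, 659680d, a9e5ba7}.
Reachable from 825260f: {659680d, 825260f, a9e5ba7}.
Only in 0d65acb's history (ahead): {0d65acb} — 1.
Only in 825260f's history (behind): {825260f} — 1.

1 ahead, 1 behind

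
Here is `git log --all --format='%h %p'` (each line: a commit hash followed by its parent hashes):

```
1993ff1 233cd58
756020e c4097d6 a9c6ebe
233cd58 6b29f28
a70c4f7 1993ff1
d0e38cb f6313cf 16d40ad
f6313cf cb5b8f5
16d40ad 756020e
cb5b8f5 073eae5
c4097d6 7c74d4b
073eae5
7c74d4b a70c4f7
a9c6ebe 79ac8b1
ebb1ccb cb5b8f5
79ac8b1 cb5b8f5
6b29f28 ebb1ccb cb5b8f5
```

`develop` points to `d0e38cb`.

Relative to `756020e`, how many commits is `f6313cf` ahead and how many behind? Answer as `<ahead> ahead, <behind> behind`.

1 ahead, 10 behind

Reachable from f6313cf: {073eae5, cb5b8f5, f6313cf}.
Reachable from 756020e: {073eae5, 1993ff1, 233cd58, 6b29f28, 756020e, 79ac8b1, 7c74d4b, a70c4f7, a9c6ebe, c4097d6, cb5b8f5, ebb1ccb}.
Only in f6313cf's history (ahead): {f6313cf} — 1.
Only in 756020e's history (behind): {1993ff1, 233cd58, 6b29f28, 756020e, 79ac8b1, 7c74d4b, a70c4f7, a9c6ebe, c4097d6, ebb1ccb} — 10.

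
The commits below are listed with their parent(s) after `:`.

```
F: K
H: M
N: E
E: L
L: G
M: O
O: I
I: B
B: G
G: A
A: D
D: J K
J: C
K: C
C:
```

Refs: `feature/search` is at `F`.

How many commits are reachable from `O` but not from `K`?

Reachable from O: {A, B, C, D, G, I, J, K, O}.
Reachable from K: {C, K}.
In O's history but not K's: {A, B, D, G, I, J, O} — 7 commits.

7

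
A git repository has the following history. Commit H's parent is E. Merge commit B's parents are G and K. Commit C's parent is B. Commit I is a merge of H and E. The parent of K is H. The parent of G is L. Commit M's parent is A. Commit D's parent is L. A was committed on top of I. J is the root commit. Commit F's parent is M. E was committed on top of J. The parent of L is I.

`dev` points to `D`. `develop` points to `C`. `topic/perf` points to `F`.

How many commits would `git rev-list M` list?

Walking parent pointers from M: reachable set = {A, E, H, I, J, M}.
That is 6 commits.

6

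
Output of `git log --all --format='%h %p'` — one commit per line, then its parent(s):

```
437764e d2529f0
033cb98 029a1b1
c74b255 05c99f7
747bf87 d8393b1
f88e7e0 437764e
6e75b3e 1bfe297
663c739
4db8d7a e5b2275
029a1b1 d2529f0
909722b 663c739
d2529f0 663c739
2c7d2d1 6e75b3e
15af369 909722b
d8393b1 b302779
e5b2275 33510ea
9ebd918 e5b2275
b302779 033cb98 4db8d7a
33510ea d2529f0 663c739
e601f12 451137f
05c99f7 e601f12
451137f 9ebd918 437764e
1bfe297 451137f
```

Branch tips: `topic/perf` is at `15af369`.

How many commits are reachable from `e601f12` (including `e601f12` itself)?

Walking parent pointers from e601f12: reachable set = {33510ea, 437764e, 451137f, 663c739, 9ebd918, d2529f0, e5b2275, e601f12}.
That is 8 commits.

8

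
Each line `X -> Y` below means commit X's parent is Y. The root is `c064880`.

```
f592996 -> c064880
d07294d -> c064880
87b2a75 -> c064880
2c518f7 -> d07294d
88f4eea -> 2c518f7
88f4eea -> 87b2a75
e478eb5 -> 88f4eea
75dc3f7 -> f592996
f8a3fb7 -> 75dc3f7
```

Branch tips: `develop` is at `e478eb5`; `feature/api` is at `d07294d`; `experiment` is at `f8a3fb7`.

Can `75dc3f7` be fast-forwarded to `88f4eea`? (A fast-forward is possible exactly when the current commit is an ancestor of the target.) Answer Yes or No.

A fast-forward from 75dc3f7 to 88f4eea is possible iff 75dc3f7 is an ancestor of 88f4eea.
Ancestors of 88f4eea: {2c518f7, 87b2a75, 88f4eea, c064880, d07294d}.
75dc3f7 is not among them, so fast-forward is not possible.

No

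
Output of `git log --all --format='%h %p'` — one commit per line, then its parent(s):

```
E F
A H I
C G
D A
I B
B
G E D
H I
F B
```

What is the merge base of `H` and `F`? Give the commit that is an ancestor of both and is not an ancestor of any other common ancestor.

Ancestors of H: {B, H, I}.
Ancestors of F: {B, F}.
Common ancestors: {B}.
The only common ancestor is B, so it is the merge base.

B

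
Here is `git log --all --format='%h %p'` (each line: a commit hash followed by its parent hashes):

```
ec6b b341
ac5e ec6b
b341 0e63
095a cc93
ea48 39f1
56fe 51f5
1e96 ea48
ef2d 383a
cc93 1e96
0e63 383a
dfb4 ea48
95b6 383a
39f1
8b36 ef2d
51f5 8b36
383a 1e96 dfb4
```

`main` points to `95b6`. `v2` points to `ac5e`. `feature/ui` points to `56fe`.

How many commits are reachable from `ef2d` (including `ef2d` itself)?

Walking parent pointers from ef2d: reachable set = {1e96, 383a, 39f1, dfb4, ea48, ef2d}.
That is 6 commits.

6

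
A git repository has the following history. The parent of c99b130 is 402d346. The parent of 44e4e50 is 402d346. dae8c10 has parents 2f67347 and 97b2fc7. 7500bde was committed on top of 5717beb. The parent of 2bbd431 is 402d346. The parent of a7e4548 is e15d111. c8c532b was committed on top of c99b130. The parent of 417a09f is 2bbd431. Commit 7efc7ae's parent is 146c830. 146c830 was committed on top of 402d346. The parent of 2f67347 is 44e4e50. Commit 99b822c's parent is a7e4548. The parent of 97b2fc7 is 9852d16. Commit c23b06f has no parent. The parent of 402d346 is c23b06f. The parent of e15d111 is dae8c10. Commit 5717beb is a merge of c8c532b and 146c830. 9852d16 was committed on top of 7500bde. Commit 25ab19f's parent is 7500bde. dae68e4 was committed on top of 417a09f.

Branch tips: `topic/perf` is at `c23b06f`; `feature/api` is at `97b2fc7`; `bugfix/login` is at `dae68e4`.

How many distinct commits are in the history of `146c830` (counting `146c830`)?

3

Walking parent pointers from 146c830: reachable set = {146c830, 402d346, c23b06f}.
That is 3 commits.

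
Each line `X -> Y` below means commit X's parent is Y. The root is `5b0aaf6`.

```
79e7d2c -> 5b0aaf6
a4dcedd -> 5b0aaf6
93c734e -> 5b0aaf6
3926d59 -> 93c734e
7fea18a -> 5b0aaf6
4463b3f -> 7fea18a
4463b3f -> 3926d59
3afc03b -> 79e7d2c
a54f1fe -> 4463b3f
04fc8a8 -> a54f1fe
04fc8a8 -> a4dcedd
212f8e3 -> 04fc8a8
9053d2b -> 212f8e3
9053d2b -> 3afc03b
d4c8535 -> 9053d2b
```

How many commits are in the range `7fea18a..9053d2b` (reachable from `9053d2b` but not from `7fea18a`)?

Reachable from 9053d2b: {04fc8a8, 212f8e3, 3926d59, 3afc03b, 4463b3f, 5b0aaf6, 79e7d2c, 7fea18a, 9053d2b, 93c734e, a4dcedd, a54f1fe}.
Reachable from 7fea18a: {5b0aaf6, 7fea18a}.
In 9053d2b's history but not 7fea18a's: {04fc8a8, 212f8e3, 3926d59, 3afc03b, 4463b3f, 79e7d2c, 9053d2b, 93c734e, a4dcedd, a54f1fe} — 10 commits.

10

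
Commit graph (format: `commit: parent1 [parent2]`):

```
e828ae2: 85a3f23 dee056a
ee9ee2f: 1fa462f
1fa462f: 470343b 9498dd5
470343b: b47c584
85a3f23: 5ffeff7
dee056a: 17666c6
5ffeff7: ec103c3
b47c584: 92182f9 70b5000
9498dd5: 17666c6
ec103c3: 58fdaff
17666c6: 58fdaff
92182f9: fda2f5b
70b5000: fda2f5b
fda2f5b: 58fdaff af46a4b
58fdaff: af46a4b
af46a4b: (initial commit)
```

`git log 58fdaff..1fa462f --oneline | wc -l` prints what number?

Reachable from 1fa462f: {17666c6, 1fa462f, 470343b, 58fdaff, 70b5000, 92182f9, 9498dd5, af46a4b, b47c584, fda2f5b}.
Reachable from 58fdaff: {58fdaff, af46a4b}.
In 1fa462f's history but not 58fdaff's: {17666c6, 1fa462f, 470343b, 70b5000, 92182f9, 9498dd5, b47c584, fda2f5b} — 8 commits.

8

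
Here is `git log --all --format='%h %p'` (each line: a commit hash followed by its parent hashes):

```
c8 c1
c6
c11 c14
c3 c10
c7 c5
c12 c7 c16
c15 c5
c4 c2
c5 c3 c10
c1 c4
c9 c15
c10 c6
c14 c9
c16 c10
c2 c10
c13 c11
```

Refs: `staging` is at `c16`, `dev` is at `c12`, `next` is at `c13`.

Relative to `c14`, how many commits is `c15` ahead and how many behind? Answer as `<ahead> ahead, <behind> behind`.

Reachable from c15: {c10, c15, c3, c5, c6}.
Reachable from c14: {c10, c14, c15, c3, c5, c6, c9}.
Only in c15's history (ahead): {} — 0.
Only in c14's history (behind): {c14, c9} — 2.

0 ahead, 2 behind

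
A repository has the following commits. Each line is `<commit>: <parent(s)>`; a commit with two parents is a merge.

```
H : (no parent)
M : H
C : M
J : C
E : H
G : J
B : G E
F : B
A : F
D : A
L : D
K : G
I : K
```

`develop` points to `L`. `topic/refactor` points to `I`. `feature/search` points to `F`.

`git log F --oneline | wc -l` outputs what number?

Walking parent pointers from F: reachable set = {B, C, E, F, G, H, J, M}.
That is 8 commits.

8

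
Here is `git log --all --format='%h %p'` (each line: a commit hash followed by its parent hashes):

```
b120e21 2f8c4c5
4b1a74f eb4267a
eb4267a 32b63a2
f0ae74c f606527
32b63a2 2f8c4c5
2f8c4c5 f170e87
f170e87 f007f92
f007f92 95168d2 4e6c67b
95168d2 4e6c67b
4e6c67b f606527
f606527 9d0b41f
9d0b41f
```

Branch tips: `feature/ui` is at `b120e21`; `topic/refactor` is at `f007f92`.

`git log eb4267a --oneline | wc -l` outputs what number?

Walking parent pointers from eb4267a: reachable set = {2f8c4c5, 32b63a2, 4e6c67b, 95168d2, 9d0b41f, eb4267a, f007f92, f170e87, f606527}.
That is 9 commits.

9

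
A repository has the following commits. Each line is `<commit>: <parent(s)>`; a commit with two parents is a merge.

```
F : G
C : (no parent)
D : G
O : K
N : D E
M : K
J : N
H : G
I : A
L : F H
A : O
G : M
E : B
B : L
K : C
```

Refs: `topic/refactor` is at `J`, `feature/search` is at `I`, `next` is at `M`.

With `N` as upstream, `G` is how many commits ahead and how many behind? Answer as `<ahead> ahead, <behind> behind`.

0 ahead, 7 behind

Reachable from G: {C, G, K, M}.
Reachable from N: {B, C, D, E, F, G, H, K, L, M, N}.
Only in G's history (ahead): {} — 0.
Only in N's history (behind): {B, D, E, F, H, L, N} — 7.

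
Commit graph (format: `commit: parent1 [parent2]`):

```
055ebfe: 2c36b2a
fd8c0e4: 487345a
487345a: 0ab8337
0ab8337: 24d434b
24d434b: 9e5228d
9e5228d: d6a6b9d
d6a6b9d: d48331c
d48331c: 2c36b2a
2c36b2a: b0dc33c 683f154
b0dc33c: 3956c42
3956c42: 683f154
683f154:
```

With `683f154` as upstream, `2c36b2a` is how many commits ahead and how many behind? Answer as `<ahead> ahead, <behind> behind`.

Reachable from 2c36b2a: {2c36b2a, 3956c42, 683f154, b0dc33c}.
Reachable from 683f154: {683f154}.
Only in 2c36b2a's history (ahead): {2c36b2a, 3956c42, b0dc33c} — 3.
Only in 683f154's history (behind): {} — 0.

3 ahead, 0 behind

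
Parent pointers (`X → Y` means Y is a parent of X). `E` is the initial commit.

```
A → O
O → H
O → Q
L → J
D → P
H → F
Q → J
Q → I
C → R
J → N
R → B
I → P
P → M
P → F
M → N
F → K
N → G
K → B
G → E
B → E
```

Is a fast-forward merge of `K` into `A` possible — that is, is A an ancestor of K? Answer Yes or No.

No

A fast-forward from A to K is possible iff A is an ancestor of K.
Ancestors of K: {B, E, K}.
A is not among them, so fast-forward is not possible.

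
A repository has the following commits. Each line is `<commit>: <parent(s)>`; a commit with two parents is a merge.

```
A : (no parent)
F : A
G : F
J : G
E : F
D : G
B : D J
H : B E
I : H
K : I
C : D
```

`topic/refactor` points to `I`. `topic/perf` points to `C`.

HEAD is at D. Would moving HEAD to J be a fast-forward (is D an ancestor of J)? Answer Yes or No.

A fast-forward from D to J is possible iff D is an ancestor of J.
Ancestors of J: {A, F, G, J}.
D is not among them, so fast-forward is not possible.

No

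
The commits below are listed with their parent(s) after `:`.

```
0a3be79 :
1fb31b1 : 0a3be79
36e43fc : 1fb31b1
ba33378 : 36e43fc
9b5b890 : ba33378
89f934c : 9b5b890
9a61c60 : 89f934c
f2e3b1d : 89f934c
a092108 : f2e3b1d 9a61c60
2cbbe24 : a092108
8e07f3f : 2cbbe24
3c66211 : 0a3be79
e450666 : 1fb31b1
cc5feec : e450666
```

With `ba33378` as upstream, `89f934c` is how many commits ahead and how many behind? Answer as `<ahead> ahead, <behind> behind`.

Reachable from 89f934c: {0a3be79, 1fb31b1, 36e43fc, 89f934c, 9b5b890, ba33378}.
Reachable from ba33378: {0a3be79, 1fb31b1, 36e43fc, ba33378}.
Only in 89f934c's history (ahead): {89f934c, 9b5b890} — 2.
Only in ba33378's history (behind): {} — 0.

2 ahead, 0 behind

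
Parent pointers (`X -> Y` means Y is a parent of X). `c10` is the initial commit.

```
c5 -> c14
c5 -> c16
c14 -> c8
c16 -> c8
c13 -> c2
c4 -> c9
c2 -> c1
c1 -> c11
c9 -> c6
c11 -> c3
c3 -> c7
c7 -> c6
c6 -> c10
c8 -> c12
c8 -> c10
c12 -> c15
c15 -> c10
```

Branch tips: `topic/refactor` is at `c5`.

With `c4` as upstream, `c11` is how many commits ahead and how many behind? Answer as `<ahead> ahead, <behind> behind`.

Reachable from c11: {c10, c11, c3, c6, c7}.
Reachable from c4: {c10, c4, c6, c9}.
Only in c11's history (ahead): {c11, c3, c7} — 3.
Only in c4's history (behind): {c4, c9} — 2.

3 ahead, 2 behind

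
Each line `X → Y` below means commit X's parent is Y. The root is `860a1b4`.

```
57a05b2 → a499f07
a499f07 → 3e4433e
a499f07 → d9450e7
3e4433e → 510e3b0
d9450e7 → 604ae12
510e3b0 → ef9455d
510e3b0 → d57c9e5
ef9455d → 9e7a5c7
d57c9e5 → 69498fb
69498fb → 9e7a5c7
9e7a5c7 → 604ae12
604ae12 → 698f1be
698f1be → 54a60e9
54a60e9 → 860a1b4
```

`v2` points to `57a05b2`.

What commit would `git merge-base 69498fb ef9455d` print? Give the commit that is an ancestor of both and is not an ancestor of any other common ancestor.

Ancestors of 69498fb: {54a60e9, 604ae12, 69498fb, 698f1be, 860a1b4, 9e7a5c7}.
Ancestors of ef9455d: {54a60e9, 604ae12, 698f1be, 860a1b4, 9e7a5c7, ef9455d}.
Common ancestors: {54a60e9, 604ae12, 698f1be, 860a1b4, 9e7a5c7}.
Among these, 9e7a5c7 is not an ancestor of any other common ancestor — it is the merge base.

9e7a5c7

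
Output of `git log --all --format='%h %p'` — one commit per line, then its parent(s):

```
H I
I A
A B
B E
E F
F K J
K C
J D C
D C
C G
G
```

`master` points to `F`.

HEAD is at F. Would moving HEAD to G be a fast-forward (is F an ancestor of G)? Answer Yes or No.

No

A fast-forward from F to G is possible iff F is an ancestor of G.
Ancestors of G: {G}.
F is not among them, so fast-forward is not possible.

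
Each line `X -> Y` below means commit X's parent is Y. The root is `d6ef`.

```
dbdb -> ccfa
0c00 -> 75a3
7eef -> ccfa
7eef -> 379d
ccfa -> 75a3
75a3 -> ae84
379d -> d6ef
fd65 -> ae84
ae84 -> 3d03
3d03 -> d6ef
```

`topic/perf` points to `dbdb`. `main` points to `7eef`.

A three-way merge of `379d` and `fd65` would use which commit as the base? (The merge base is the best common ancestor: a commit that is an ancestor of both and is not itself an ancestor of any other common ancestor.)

d6ef

Ancestors of 379d: {379d, d6ef}.
Ancestors of fd65: {3d03, ae84, d6ef, fd65}.
Common ancestors: {d6ef}.
The only common ancestor is d6ef, so it is the merge base.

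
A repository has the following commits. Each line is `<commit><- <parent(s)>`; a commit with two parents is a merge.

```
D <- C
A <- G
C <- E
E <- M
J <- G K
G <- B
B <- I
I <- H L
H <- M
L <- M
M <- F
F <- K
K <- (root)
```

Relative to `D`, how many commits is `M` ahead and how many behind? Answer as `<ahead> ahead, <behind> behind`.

Reachable from M: {F, K, M}.
Reachable from D: {C, D, E, F, K, M}.
Only in M's history (ahead): {} — 0.
Only in D's history (behind): {C, D, E} — 3.

0 ahead, 3 behind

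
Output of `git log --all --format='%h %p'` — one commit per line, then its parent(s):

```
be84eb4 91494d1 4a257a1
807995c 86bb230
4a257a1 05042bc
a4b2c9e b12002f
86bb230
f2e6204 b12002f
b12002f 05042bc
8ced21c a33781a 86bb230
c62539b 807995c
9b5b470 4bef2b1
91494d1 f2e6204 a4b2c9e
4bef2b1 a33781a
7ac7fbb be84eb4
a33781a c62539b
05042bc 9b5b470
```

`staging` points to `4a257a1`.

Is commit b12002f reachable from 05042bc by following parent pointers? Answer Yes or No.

No

Ancestors of 05042bc: {05042bc, 4bef2b1, 807995c, 86bb230, 9b5b470, a33781a, c62539b}.
b12002f is not in that set, so it is not an ancestor of 05042bc.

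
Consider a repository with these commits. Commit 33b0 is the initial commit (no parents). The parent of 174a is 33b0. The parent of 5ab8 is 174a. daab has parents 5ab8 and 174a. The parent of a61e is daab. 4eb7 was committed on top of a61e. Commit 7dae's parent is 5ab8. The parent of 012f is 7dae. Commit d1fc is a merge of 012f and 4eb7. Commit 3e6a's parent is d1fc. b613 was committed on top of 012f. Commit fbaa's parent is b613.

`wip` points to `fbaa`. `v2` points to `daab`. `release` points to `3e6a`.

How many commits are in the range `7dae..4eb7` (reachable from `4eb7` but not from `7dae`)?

3

Reachable from 4eb7: {174a, 33b0, 4eb7, 5ab8, a61e, daab}.
Reachable from 7dae: {174a, 33b0, 5ab8, 7dae}.
In 4eb7's history but not 7dae's: {4eb7, a61e, daab} — 3 commits.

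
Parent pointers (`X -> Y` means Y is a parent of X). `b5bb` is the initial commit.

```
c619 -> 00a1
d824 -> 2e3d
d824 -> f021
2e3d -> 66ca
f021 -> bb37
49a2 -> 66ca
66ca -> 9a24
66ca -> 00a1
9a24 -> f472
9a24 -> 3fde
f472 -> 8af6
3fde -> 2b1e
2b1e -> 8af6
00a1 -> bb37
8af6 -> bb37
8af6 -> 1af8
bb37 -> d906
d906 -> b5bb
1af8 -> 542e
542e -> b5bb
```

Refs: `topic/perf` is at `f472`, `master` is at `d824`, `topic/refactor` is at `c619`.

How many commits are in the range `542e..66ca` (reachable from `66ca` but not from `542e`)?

Reachable from 66ca: {00a1, 1af8, 2b1e, 3fde, 542e, 66ca, 8af6, 9a24, b5bb, bb37, d906, f472}.
Reachable from 542e: {542e, b5bb}.
In 66ca's history but not 542e's: {00a1, 1af8, 2b1e, 3fde, 66ca, 8af6, 9a24, bb37, d906, f472} — 10 commits.

10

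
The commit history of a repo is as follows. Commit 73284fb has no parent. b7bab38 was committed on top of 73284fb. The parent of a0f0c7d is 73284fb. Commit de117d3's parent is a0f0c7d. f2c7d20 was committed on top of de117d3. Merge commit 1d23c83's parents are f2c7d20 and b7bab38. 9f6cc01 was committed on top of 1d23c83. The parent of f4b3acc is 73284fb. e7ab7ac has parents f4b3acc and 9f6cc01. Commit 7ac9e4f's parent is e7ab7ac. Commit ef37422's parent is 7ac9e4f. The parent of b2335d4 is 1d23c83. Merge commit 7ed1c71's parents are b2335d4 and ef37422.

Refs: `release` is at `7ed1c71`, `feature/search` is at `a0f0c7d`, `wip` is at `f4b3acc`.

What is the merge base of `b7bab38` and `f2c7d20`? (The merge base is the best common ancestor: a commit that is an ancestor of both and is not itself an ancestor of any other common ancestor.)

Ancestors of b7bab38: {73284fb, b7bab38}.
Ancestors of f2c7d20: {73284fb, a0f0c7d, de117d3, f2c7d20}.
Common ancestors: {73284fb}.
The only common ancestor is 73284fb, so it is the merge base.

73284fb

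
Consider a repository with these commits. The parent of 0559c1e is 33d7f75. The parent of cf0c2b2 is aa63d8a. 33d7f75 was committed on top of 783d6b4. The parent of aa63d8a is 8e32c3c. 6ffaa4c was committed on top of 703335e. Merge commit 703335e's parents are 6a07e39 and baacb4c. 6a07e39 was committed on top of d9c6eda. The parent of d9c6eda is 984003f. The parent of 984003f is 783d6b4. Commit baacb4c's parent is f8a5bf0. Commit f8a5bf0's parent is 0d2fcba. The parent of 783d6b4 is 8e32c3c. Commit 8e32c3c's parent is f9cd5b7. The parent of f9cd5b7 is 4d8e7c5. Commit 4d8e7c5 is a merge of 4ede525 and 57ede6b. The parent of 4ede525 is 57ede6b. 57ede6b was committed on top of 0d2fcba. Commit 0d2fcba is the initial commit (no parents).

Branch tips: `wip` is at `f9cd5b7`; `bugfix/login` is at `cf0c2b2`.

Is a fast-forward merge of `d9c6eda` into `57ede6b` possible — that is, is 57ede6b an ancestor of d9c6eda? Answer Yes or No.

Yes

A fast-forward from 57ede6b to d9c6eda is possible iff 57ede6b is an ancestor of d9c6eda.
Ancestors of d9c6eda: {0d2fcba, 4d8e7c5, 4ede525, 57ede6b, 783d6b4, 8e32c3c, 984003f, d9c6eda, f9cd5b7}.
57ede6b is among them, so fast-forward is possible.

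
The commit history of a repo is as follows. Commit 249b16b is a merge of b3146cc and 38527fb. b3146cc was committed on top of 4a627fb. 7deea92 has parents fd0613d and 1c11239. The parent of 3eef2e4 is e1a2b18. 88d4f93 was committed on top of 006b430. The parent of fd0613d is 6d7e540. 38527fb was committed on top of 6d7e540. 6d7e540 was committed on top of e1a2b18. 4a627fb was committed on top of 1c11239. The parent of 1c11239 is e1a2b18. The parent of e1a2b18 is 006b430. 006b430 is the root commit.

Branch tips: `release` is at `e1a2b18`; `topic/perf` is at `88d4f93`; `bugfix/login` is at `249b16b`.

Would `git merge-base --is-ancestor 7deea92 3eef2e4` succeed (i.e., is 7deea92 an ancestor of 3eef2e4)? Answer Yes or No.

Ancestors of 3eef2e4: {006b430, 3eef2e4, e1a2b18}.
7deea92 is not in that set, so it is not an ancestor of 3eef2e4.

No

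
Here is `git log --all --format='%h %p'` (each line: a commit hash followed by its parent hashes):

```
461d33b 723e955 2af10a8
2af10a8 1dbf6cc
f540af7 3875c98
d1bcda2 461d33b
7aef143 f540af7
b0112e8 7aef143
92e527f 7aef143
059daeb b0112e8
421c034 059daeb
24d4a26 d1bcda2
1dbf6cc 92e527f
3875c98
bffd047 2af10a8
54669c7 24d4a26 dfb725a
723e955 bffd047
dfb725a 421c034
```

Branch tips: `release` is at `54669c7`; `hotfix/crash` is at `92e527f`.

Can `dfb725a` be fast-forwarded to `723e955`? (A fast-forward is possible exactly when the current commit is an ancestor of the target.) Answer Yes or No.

No

A fast-forward from dfb725a to 723e955 is possible iff dfb725a is an ancestor of 723e955.
Ancestors of 723e955: {1dbf6cc, 2af10a8, 3875c98, 723e955, 7aef143, 92e527f, bffd047, f540af7}.
dfb725a is not among them, so fast-forward is not possible.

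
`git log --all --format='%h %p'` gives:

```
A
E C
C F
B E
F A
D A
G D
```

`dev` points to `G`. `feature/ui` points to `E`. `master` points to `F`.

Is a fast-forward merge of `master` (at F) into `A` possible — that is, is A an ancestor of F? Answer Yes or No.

A fast-forward from A to F is possible iff A is an ancestor of F.
Ancestors of F: {A, F}.
A is among them, so fast-forward is possible.

Yes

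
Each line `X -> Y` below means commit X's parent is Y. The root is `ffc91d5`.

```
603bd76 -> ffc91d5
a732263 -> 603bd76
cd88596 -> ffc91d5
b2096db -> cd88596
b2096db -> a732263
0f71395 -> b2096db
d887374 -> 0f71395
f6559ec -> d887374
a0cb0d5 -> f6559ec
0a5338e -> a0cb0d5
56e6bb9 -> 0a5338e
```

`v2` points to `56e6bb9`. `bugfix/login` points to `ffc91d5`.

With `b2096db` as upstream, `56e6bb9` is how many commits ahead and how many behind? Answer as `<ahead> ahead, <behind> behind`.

Reachable from 56e6bb9: {0a5338e, 0f71395, 56e6bb9, 603bd76, a0cb0d5, a732263, b2096db, cd88596, d887374, f6559ec, ffc91d5}.
Reachable from b2096db: {603bd76, a732263, b2096db, cd88596, ffc91d5}.
Only in 56e6bb9's history (ahead): {0a5338e, 0f71395, 56e6bb9, a0cb0d5, d887374, f6559ec} — 6.
Only in b2096db's history (behind): {} — 0.

6 ahead, 0 behind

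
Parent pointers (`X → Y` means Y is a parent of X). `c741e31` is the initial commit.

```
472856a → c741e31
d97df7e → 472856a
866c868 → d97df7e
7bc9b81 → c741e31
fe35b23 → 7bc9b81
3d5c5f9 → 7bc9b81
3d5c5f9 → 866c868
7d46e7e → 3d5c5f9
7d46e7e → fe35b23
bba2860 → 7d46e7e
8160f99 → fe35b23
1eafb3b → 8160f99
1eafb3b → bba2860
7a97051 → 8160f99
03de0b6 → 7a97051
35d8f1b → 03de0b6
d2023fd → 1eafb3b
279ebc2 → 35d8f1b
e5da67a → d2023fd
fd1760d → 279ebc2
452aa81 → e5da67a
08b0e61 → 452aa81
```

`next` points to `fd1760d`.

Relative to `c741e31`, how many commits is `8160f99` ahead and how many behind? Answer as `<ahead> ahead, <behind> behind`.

3 ahead, 0 behind

Reachable from 8160f99: {7bc9b81, 8160f99, c741e31, fe35b23}.
Reachable from c741e31: {c741e31}.
Only in 8160f99's history (ahead): {7bc9b81, 8160f99, fe35b23} — 3.
Only in c741e31's history (behind): {} — 0.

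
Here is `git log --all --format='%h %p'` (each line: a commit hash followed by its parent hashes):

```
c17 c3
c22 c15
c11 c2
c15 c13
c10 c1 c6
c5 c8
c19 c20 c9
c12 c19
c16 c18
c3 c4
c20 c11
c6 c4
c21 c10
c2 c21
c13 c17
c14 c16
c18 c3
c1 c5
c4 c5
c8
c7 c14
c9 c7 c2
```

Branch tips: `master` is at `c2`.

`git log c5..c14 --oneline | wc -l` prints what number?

5

Reachable from c14: {c14, c16, c18, c3, c4, c5, c8}.
Reachable from c5: {c5, c8}.
In c14's history but not c5's: {c14, c16, c18, c3, c4} — 5 commits.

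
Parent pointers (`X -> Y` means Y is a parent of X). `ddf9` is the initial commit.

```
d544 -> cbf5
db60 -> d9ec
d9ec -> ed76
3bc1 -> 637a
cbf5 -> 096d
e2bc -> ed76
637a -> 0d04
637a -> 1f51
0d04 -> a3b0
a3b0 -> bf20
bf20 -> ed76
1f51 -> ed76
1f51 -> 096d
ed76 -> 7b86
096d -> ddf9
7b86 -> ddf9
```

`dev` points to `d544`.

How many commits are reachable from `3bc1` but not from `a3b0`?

Reachable from 3bc1: {096d, 0d04, 1f51, 3bc1, 637a, 7b86, a3b0, bf20, ddf9, ed76}.
Reachable from a3b0: {7b86, a3b0, bf20, ddf9, ed76}.
In 3bc1's history but not a3b0's: {096d, 0d04, 1f51, 3bc1, 637a} — 5 commits.

5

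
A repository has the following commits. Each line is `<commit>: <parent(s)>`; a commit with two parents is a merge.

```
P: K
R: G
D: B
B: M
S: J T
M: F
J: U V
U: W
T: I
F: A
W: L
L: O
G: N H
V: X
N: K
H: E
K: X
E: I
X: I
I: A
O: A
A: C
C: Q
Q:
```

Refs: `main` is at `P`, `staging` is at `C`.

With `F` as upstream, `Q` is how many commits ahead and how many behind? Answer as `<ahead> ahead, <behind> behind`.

Reachable from Q: {Q}.
Reachable from F: {A, C, F, Q}.
Only in Q's history (ahead): {} — 0.
Only in F's history (behind): {A, C, F} — 3.

0 ahead, 3 behind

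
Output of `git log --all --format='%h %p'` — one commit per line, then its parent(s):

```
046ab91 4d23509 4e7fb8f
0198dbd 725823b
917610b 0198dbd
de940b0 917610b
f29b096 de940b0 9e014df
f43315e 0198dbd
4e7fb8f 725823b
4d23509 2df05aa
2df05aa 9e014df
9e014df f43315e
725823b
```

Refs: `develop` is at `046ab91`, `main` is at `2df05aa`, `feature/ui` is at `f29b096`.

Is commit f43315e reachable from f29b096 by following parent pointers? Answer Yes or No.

Ancestors of f29b096 (commits reachable by following parents): {0198dbd, 725823b, 917610b, 9e014df, de940b0, f29b096, f43315e}.
f43315e is in that set, so it is an ancestor of f29b096.

Yes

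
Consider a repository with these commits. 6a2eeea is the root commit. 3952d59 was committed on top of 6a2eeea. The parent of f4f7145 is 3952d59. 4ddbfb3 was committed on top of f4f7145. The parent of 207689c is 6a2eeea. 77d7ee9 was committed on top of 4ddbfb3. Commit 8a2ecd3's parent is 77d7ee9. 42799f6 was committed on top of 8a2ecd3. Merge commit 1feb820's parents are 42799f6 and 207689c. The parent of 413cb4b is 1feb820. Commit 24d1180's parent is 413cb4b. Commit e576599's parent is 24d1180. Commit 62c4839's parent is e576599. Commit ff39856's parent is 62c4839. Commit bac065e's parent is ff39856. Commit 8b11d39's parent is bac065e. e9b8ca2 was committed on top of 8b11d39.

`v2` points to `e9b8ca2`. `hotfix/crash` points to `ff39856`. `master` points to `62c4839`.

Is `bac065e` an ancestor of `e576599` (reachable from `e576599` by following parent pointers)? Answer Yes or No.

No

Ancestors of e576599: {1feb820, 207689c, 24d1180, 3952d59, 413cb4b, 42799f6, 4ddbfb3, 6a2eeea, 77d7ee9, 8a2ecd3, e576599, f4f7145}.
bac065e is not in that set, so it is not an ancestor of e576599.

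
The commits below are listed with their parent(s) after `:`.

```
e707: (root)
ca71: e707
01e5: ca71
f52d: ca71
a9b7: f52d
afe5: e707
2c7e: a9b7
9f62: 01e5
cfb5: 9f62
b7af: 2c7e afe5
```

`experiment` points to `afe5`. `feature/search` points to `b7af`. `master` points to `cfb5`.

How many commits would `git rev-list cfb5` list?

Walking parent pointers from cfb5: reachable set = {01e5, 9f62, ca71, cfb5, e707}.
That is 5 commits.

5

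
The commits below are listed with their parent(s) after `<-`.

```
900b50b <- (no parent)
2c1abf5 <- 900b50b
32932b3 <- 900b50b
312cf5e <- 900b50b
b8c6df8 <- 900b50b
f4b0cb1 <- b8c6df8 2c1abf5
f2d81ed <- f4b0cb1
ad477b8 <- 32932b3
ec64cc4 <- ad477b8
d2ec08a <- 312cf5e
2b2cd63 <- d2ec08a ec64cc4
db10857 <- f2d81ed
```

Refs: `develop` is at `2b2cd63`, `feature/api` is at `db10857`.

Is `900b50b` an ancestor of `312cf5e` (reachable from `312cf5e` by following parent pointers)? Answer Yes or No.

Ancestors of 312cf5e (commits reachable by following parents): {312cf5e, 900b50b}.
900b50b is in that set, so it is an ancestor of 312cf5e.

Yes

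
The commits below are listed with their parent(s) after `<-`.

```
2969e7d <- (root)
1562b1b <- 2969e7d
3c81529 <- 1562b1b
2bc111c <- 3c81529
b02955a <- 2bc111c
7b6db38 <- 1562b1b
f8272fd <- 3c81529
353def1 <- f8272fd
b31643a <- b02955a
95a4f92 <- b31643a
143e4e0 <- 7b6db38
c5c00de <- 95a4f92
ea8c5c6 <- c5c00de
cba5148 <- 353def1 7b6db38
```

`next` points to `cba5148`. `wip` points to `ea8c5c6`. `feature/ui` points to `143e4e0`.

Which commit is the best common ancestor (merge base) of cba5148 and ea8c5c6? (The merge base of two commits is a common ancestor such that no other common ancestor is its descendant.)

Ancestors of cba5148: {1562b1b, 2969e7d, 353def1, 3c81529, 7b6db38, cba5148, f8272fd}.
Ancestors of ea8c5c6: {1562b1b, 2969e7d, 2bc111c, 3c81529, 95a4f92, b02955a, b31643a, c5c00de, ea8c5c6}.
Common ancestors: {1562b1b, 2969e7d, 3c81529}.
Among these, 3c81529 is not an ancestor of any other common ancestor — it is the merge base.

3c81529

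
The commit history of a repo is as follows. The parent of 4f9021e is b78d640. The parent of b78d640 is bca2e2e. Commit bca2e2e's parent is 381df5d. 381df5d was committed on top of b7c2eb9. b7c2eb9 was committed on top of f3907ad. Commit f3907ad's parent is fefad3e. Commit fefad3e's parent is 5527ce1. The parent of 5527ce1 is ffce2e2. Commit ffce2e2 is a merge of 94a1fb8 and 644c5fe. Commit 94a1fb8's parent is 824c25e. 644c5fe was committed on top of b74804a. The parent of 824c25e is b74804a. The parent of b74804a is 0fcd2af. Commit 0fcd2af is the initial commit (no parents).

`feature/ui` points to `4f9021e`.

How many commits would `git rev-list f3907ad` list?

Walking parent pointers from f3907ad: reachable set = {0fcd2af, 5527ce1, 644c5fe, 824c25e, 94a1fb8, b74804a, f3907ad, fefad3e, ffce2e2}.
That is 9 commits.

9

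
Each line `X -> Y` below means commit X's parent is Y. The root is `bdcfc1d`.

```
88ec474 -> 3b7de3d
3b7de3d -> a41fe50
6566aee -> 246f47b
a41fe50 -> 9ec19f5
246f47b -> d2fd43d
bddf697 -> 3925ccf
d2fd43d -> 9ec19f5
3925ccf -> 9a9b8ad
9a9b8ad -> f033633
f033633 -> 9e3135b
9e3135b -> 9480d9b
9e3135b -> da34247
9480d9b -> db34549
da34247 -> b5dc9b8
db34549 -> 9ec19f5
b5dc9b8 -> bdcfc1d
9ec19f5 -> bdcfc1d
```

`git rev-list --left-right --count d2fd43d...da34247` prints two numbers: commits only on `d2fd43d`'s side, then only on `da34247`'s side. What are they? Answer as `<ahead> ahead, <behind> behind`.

Reachable from d2fd43d: {9ec19f5, bdcfc1d, d2fd43d}.
Reachable from da34247: {b5dc9b8, bdcfc1d, da34247}.
Only in d2fd43d's history (ahead): {9ec19f5, d2fd43d} — 2.
Only in da34247's history (behind): {b5dc9b8, da34247} — 2.

2 ahead, 2 behind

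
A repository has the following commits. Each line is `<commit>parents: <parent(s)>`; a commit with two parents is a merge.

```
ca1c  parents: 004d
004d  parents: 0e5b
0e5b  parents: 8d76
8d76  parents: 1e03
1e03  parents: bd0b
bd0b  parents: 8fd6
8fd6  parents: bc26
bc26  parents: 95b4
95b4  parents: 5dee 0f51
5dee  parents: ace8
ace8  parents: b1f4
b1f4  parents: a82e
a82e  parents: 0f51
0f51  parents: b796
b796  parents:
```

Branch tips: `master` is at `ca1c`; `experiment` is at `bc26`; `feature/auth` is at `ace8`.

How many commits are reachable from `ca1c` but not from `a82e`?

12

Reachable from ca1c: {004d, 0e5b, 0f51, 1e03, 5dee, 8d76, 8fd6, 95b4, a82e, ace8, b1f4, b796, bc26, bd0b, ca1c}.
Reachable from a82e: {0f51, a82e, b796}.
In ca1c's history but not a82e's: {004d, 0e5b, 1e03, 5dee, 8d76, 8fd6, 95b4, ace8, b1f4, bc26, bd0b, ca1c} — 12 commits.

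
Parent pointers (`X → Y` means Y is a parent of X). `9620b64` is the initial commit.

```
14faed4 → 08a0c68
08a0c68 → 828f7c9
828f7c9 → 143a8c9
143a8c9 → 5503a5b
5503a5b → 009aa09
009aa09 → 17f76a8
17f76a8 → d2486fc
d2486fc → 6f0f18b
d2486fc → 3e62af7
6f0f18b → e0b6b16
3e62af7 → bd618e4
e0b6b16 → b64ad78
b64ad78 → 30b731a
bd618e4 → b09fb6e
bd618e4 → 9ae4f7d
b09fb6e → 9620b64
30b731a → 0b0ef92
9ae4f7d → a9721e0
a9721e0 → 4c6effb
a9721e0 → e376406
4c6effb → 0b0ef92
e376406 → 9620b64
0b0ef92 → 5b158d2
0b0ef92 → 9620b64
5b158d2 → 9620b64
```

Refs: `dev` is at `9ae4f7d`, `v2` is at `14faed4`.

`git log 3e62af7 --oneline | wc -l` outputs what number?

Walking parent pointers from 3e62af7: reachable set = {0b0ef92, 3e62af7, 4c6effb, 5b158d2, 9620b64, 9ae4f7d, a9721e0, b09fb6e, bd618e4, e376406}.
That is 10 commits.

10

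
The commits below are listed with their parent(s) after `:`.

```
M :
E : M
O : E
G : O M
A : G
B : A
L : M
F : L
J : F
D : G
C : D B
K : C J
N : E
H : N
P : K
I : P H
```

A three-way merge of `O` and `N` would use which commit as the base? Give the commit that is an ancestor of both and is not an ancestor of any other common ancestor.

E

Ancestors of O: {E, M, O}.
Ancestors of N: {E, M, N}.
Common ancestors: {E, M}.
Among these, E is not an ancestor of any other common ancestor — it is the merge base.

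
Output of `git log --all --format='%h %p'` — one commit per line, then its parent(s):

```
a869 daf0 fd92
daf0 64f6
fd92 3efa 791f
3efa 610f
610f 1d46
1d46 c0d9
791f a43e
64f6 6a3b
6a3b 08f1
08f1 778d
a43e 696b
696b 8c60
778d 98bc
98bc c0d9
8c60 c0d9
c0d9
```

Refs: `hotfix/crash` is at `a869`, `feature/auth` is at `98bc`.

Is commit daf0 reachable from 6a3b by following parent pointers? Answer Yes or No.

Ancestors of 6a3b: {08f1, 6a3b, 778d, 98bc, c0d9}.
daf0 is not in that set, so it is not an ancestor of 6a3b.

No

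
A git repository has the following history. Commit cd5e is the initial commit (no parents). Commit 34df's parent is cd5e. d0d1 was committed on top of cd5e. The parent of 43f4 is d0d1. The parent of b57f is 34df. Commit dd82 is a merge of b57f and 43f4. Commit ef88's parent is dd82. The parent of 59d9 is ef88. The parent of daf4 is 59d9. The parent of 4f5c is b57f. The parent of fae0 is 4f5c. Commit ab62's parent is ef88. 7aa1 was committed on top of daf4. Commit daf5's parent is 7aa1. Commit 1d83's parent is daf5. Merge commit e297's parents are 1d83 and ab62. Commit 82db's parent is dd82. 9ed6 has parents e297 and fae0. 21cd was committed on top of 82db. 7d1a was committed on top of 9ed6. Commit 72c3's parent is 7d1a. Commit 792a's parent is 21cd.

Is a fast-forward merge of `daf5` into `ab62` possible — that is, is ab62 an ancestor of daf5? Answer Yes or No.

A fast-forward from ab62 to daf5 is possible iff ab62 is an ancestor of daf5.
Ancestors of daf5: {34df, 43f4, 59d9, 7aa1, b57f, cd5e, d0d1, daf4, daf5, dd82, ef88}.
ab62 is not among them, so fast-forward is not possible.

No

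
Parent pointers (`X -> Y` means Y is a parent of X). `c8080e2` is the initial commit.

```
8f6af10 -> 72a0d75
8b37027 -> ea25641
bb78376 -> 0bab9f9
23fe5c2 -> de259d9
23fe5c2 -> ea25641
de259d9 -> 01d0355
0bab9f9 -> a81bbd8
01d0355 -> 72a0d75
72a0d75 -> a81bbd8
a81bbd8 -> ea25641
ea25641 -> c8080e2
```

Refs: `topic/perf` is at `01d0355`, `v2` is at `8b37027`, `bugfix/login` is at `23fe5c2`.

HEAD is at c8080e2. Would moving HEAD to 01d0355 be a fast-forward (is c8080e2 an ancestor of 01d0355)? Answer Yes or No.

Yes

A fast-forward from c8080e2 to 01d0355 is possible iff c8080e2 is an ancestor of 01d0355.
Ancestors of 01d0355: {01d0355, 72a0d75, a81bbd8, c8080e2, ea25641}.
c8080e2 is among them, so fast-forward is possible.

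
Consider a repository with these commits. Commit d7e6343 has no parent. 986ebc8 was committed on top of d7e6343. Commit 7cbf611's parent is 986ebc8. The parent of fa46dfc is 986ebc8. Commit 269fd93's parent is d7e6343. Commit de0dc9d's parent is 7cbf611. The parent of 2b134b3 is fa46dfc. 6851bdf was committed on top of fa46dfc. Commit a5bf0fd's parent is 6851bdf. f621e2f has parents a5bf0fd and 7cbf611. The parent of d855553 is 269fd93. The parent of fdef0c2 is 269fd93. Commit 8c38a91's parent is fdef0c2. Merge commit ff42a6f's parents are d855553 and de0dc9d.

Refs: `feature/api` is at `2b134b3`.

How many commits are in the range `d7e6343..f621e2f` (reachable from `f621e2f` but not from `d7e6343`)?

6

Reachable from f621e2f: {6851bdf, 7cbf611, 986ebc8, a5bf0fd, d7e6343, f621e2f, fa46dfc}.
Reachable from d7e6343: {d7e6343}.
In f621e2f's history but not d7e6343's: {6851bdf, 7cbf611, 986ebc8, a5bf0fd, f621e2f, fa46dfc} — 6 commits.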